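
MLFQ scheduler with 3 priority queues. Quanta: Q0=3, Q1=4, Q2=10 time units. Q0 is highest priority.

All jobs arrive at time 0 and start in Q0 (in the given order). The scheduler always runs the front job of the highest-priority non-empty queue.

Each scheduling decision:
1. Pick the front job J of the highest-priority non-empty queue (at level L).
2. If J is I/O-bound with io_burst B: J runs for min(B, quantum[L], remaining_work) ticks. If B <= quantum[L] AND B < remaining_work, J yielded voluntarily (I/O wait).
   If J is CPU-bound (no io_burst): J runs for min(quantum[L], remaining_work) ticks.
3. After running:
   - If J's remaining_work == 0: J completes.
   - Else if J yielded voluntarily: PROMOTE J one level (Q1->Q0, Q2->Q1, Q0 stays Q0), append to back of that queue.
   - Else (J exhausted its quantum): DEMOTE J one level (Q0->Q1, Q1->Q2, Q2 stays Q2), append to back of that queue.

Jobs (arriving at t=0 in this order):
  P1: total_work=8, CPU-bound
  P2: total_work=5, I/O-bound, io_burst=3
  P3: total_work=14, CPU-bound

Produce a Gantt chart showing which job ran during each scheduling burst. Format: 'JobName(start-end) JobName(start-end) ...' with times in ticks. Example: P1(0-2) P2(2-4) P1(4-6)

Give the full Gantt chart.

Answer: P1(0-3) P2(3-6) P3(6-9) P2(9-11) P1(11-15) P3(15-19) P1(19-20) P3(20-27)

Derivation:
t=0-3: P1@Q0 runs 3, rem=5, quantum used, demote→Q1. Q0=[P2,P3] Q1=[P1] Q2=[]
t=3-6: P2@Q0 runs 3, rem=2, I/O yield, promote→Q0. Q0=[P3,P2] Q1=[P1] Q2=[]
t=6-9: P3@Q0 runs 3, rem=11, quantum used, demote→Q1. Q0=[P2] Q1=[P1,P3] Q2=[]
t=9-11: P2@Q0 runs 2, rem=0, completes. Q0=[] Q1=[P1,P3] Q2=[]
t=11-15: P1@Q1 runs 4, rem=1, quantum used, demote→Q2. Q0=[] Q1=[P3] Q2=[P1]
t=15-19: P3@Q1 runs 4, rem=7, quantum used, demote→Q2. Q0=[] Q1=[] Q2=[P1,P3]
t=19-20: P1@Q2 runs 1, rem=0, completes. Q0=[] Q1=[] Q2=[P3]
t=20-27: P3@Q2 runs 7, rem=0, completes. Q0=[] Q1=[] Q2=[]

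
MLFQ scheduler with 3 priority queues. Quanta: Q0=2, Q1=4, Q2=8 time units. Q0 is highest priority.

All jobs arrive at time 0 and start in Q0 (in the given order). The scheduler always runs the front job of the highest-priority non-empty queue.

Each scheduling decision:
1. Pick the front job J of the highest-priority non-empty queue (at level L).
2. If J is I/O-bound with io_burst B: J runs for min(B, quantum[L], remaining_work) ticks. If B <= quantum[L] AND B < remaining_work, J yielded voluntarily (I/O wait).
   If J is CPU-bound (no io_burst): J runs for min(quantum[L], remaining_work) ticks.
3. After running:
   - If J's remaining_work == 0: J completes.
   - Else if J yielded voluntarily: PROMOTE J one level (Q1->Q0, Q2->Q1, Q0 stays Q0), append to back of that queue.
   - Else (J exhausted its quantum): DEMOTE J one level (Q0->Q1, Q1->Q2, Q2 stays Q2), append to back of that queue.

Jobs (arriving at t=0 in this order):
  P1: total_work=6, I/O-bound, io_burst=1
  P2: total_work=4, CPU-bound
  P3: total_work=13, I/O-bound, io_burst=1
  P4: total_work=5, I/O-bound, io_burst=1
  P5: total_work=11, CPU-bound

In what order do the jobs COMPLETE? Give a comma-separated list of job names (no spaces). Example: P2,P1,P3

Answer: P4,P1,P3,P2,P5

Derivation:
t=0-1: P1@Q0 runs 1, rem=5, I/O yield, promote→Q0. Q0=[P2,P3,P4,P5,P1] Q1=[] Q2=[]
t=1-3: P2@Q0 runs 2, rem=2, quantum used, demote→Q1. Q0=[P3,P4,P5,P1] Q1=[P2] Q2=[]
t=3-4: P3@Q0 runs 1, rem=12, I/O yield, promote→Q0. Q0=[P4,P5,P1,P3] Q1=[P2] Q2=[]
t=4-5: P4@Q0 runs 1, rem=4, I/O yield, promote→Q0. Q0=[P5,P1,P3,P4] Q1=[P2] Q2=[]
t=5-7: P5@Q0 runs 2, rem=9, quantum used, demote→Q1. Q0=[P1,P3,P4] Q1=[P2,P5] Q2=[]
t=7-8: P1@Q0 runs 1, rem=4, I/O yield, promote→Q0. Q0=[P3,P4,P1] Q1=[P2,P5] Q2=[]
t=8-9: P3@Q0 runs 1, rem=11, I/O yield, promote→Q0. Q0=[P4,P1,P3] Q1=[P2,P5] Q2=[]
t=9-10: P4@Q0 runs 1, rem=3, I/O yield, promote→Q0. Q0=[P1,P3,P4] Q1=[P2,P5] Q2=[]
t=10-11: P1@Q0 runs 1, rem=3, I/O yield, promote→Q0. Q0=[P3,P4,P1] Q1=[P2,P5] Q2=[]
t=11-12: P3@Q0 runs 1, rem=10, I/O yield, promote→Q0. Q0=[P4,P1,P3] Q1=[P2,P5] Q2=[]
t=12-13: P4@Q0 runs 1, rem=2, I/O yield, promote→Q0. Q0=[P1,P3,P4] Q1=[P2,P5] Q2=[]
t=13-14: P1@Q0 runs 1, rem=2, I/O yield, promote→Q0. Q0=[P3,P4,P1] Q1=[P2,P5] Q2=[]
t=14-15: P3@Q0 runs 1, rem=9, I/O yield, promote→Q0. Q0=[P4,P1,P3] Q1=[P2,P5] Q2=[]
t=15-16: P4@Q0 runs 1, rem=1, I/O yield, promote→Q0. Q0=[P1,P3,P4] Q1=[P2,P5] Q2=[]
t=16-17: P1@Q0 runs 1, rem=1, I/O yield, promote→Q0. Q0=[P3,P4,P1] Q1=[P2,P5] Q2=[]
t=17-18: P3@Q0 runs 1, rem=8, I/O yield, promote→Q0. Q0=[P4,P1,P3] Q1=[P2,P5] Q2=[]
t=18-19: P4@Q0 runs 1, rem=0, completes. Q0=[P1,P3] Q1=[P2,P5] Q2=[]
t=19-20: P1@Q0 runs 1, rem=0, completes. Q0=[P3] Q1=[P2,P5] Q2=[]
t=20-21: P3@Q0 runs 1, rem=7, I/O yield, promote→Q0. Q0=[P3] Q1=[P2,P5] Q2=[]
t=21-22: P3@Q0 runs 1, rem=6, I/O yield, promote→Q0. Q0=[P3] Q1=[P2,P5] Q2=[]
t=22-23: P3@Q0 runs 1, rem=5, I/O yield, promote→Q0. Q0=[P3] Q1=[P2,P5] Q2=[]
t=23-24: P3@Q0 runs 1, rem=4, I/O yield, promote→Q0. Q0=[P3] Q1=[P2,P5] Q2=[]
t=24-25: P3@Q0 runs 1, rem=3, I/O yield, promote→Q0. Q0=[P3] Q1=[P2,P5] Q2=[]
t=25-26: P3@Q0 runs 1, rem=2, I/O yield, promote→Q0. Q0=[P3] Q1=[P2,P5] Q2=[]
t=26-27: P3@Q0 runs 1, rem=1, I/O yield, promote→Q0. Q0=[P3] Q1=[P2,P5] Q2=[]
t=27-28: P3@Q0 runs 1, rem=0, completes. Q0=[] Q1=[P2,P5] Q2=[]
t=28-30: P2@Q1 runs 2, rem=0, completes. Q0=[] Q1=[P5] Q2=[]
t=30-34: P5@Q1 runs 4, rem=5, quantum used, demote→Q2. Q0=[] Q1=[] Q2=[P5]
t=34-39: P5@Q2 runs 5, rem=0, completes. Q0=[] Q1=[] Q2=[]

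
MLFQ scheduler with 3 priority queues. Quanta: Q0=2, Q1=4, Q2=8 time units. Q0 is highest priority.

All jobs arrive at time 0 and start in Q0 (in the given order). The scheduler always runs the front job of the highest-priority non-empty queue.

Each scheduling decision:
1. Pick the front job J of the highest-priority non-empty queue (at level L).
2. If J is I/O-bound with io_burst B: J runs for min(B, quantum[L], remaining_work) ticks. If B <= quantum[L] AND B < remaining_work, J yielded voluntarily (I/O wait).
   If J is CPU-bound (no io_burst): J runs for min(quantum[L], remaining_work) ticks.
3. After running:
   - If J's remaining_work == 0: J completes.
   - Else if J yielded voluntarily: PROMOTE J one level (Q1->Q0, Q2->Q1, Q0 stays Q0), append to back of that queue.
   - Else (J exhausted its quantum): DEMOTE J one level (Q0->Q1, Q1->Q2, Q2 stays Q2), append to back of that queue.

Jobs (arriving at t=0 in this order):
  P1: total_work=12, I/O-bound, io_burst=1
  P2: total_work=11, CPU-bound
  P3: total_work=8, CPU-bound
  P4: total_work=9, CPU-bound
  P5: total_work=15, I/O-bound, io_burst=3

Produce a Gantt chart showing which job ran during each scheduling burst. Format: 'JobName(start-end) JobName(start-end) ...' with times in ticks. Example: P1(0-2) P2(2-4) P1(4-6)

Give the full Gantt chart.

t=0-1: P1@Q0 runs 1, rem=11, I/O yield, promote→Q0. Q0=[P2,P3,P4,P5,P1] Q1=[] Q2=[]
t=1-3: P2@Q0 runs 2, rem=9, quantum used, demote→Q1. Q0=[P3,P4,P5,P1] Q1=[P2] Q2=[]
t=3-5: P3@Q0 runs 2, rem=6, quantum used, demote→Q1. Q0=[P4,P5,P1] Q1=[P2,P3] Q2=[]
t=5-7: P4@Q0 runs 2, rem=7, quantum used, demote→Q1. Q0=[P5,P1] Q1=[P2,P3,P4] Q2=[]
t=7-9: P5@Q0 runs 2, rem=13, quantum used, demote→Q1. Q0=[P1] Q1=[P2,P3,P4,P5] Q2=[]
t=9-10: P1@Q0 runs 1, rem=10, I/O yield, promote→Q0. Q0=[P1] Q1=[P2,P3,P4,P5] Q2=[]
t=10-11: P1@Q0 runs 1, rem=9, I/O yield, promote→Q0. Q0=[P1] Q1=[P2,P3,P4,P5] Q2=[]
t=11-12: P1@Q0 runs 1, rem=8, I/O yield, promote→Q0. Q0=[P1] Q1=[P2,P3,P4,P5] Q2=[]
t=12-13: P1@Q0 runs 1, rem=7, I/O yield, promote→Q0. Q0=[P1] Q1=[P2,P3,P4,P5] Q2=[]
t=13-14: P1@Q0 runs 1, rem=6, I/O yield, promote→Q0. Q0=[P1] Q1=[P2,P3,P4,P5] Q2=[]
t=14-15: P1@Q0 runs 1, rem=5, I/O yield, promote→Q0. Q0=[P1] Q1=[P2,P3,P4,P5] Q2=[]
t=15-16: P1@Q0 runs 1, rem=4, I/O yield, promote→Q0. Q0=[P1] Q1=[P2,P3,P4,P5] Q2=[]
t=16-17: P1@Q0 runs 1, rem=3, I/O yield, promote→Q0. Q0=[P1] Q1=[P2,P3,P4,P5] Q2=[]
t=17-18: P1@Q0 runs 1, rem=2, I/O yield, promote→Q0. Q0=[P1] Q1=[P2,P3,P4,P5] Q2=[]
t=18-19: P1@Q0 runs 1, rem=1, I/O yield, promote→Q0. Q0=[P1] Q1=[P2,P3,P4,P5] Q2=[]
t=19-20: P1@Q0 runs 1, rem=0, completes. Q0=[] Q1=[P2,P3,P4,P5] Q2=[]
t=20-24: P2@Q1 runs 4, rem=5, quantum used, demote→Q2. Q0=[] Q1=[P3,P4,P5] Q2=[P2]
t=24-28: P3@Q1 runs 4, rem=2, quantum used, demote→Q2. Q0=[] Q1=[P4,P5] Q2=[P2,P3]
t=28-32: P4@Q1 runs 4, rem=3, quantum used, demote→Q2. Q0=[] Q1=[P5] Q2=[P2,P3,P4]
t=32-35: P5@Q1 runs 3, rem=10, I/O yield, promote→Q0. Q0=[P5] Q1=[] Q2=[P2,P3,P4]
t=35-37: P5@Q0 runs 2, rem=8, quantum used, demote→Q1. Q0=[] Q1=[P5] Q2=[P2,P3,P4]
t=37-40: P5@Q1 runs 3, rem=5, I/O yield, promote→Q0. Q0=[P5] Q1=[] Q2=[P2,P3,P4]
t=40-42: P5@Q0 runs 2, rem=3, quantum used, demote→Q1. Q0=[] Q1=[P5] Q2=[P2,P3,P4]
t=42-45: P5@Q1 runs 3, rem=0, completes. Q0=[] Q1=[] Q2=[P2,P3,P4]
t=45-50: P2@Q2 runs 5, rem=0, completes. Q0=[] Q1=[] Q2=[P3,P4]
t=50-52: P3@Q2 runs 2, rem=0, completes. Q0=[] Q1=[] Q2=[P4]
t=52-55: P4@Q2 runs 3, rem=0, completes. Q0=[] Q1=[] Q2=[]

Answer: P1(0-1) P2(1-3) P3(3-5) P4(5-7) P5(7-9) P1(9-10) P1(10-11) P1(11-12) P1(12-13) P1(13-14) P1(14-15) P1(15-16) P1(16-17) P1(17-18) P1(18-19) P1(19-20) P2(20-24) P3(24-28) P4(28-32) P5(32-35) P5(35-37) P5(37-40) P5(40-42) P5(42-45) P2(45-50) P3(50-52) P4(52-55)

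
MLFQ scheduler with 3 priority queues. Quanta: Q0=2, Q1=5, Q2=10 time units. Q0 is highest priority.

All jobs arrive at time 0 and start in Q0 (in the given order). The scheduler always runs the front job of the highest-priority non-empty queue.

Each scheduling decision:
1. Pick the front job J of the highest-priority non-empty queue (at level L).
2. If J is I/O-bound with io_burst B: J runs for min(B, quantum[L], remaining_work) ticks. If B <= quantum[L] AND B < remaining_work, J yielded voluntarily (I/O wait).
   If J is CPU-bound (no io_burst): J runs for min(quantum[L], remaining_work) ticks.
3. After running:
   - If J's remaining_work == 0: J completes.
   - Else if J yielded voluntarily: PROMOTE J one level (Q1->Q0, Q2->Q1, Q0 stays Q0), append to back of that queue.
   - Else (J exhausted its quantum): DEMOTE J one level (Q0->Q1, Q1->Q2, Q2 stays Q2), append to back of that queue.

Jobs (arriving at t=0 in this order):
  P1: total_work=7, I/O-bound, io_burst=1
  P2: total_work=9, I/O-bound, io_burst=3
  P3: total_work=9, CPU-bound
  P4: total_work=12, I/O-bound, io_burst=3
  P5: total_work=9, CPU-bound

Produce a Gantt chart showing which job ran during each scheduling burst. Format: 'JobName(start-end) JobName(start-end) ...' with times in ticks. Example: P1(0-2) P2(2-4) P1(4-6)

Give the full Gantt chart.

Answer: P1(0-1) P2(1-3) P3(3-5) P4(5-7) P5(7-9) P1(9-10) P1(10-11) P1(11-12) P1(12-13) P1(13-14) P1(14-15) P2(15-18) P2(18-20) P3(20-25) P4(25-28) P4(28-30) P5(30-35) P2(35-37) P4(37-40) P4(40-42) P3(42-44) P5(44-46)

Derivation:
t=0-1: P1@Q0 runs 1, rem=6, I/O yield, promote→Q0. Q0=[P2,P3,P4,P5,P1] Q1=[] Q2=[]
t=1-3: P2@Q0 runs 2, rem=7, quantum used, demote→Q1. Q0=[P3,P4,P5,P1] Q1=[P2] Q2=[]
t=3-5: P3@Q0 runs 2, rem=7, quantum used, demote→Q1. Q0=[P4,P5,P1] Q1=[P2,P3] Q2=[]
t=5-7: P4@Q0 runs 2, rem=10, quantum used, demote→Q1. Q0=[P5,P1] Q1=[P2,P3,P4] Q2=[]
t=7-9: P5@Q0 runs 2, rem=7, quantum used, demote→Q1. Q0=[P1] Q1=[P2,P3,P4,P5] Q2=[]
t=9-10: P1@Q0 runs 1, rem=5, I/O yield, promote→Q0. Q0=[P1] Q1=[P2,P3,P4,P5] Q2=[]
t=10-11: P1@Q0 runs 1, rem=4, I/O yield, promote→Q0. Q0=[P1] Q1=[P2,P3,P4,P5] Q2=[]
t=11-12: P1@Q0 runs 1, rem=3, I/O yield, promote→Q0. Q0=[P1] Q1=[P2,P3,P4,P5] Q2=[]
t=12-13: P1@Q0 runs 1, rem=2, I/O yield, promote→Q0. Q0=[P1] Q1=[P2,P3,P4,P5] Q2=[]
t=13-14: P1@Q0 runs 1, rem=1, I/O yield, promote→Q0. Q0=[P1] Q1=[P2,P3,P4,P5] Q2=[]
t=14-15: P1@Q0 runs 1, rem=0, completes. Q0=[] Q1=[P2,P3,P4,P5] Q2=[]
t=15-18: P2@Q1 runs 3, rem=4, I/O yield, promote→Q0. Q0=[P2] Q1=[P3,P4,P5] Q2=[]
t=18-20: P2@Q0 runs 2, rem=2, quantum used, demote→Q1. Q0=[] Q1=[P3,P4,P5,P2] Q2=[]
t=20-25: P3@Q1 runs 5, rem=2, quantum used, demote→Q2. Q0=[] Q1=[P4,P5,P2] Q2=[P3]
t=25-28: P4@Q1 runs 3, rem=7, I/O yield, promote→Q0. Q0=[P4] Q1=[P5,P2] Q2=[P3]
t=28-30: P4@Q0 runs 2, rem=5, quantum used, demote→Q1. Q0=[] Q1=[P5,P2,P4] Q2=[P3]
t=30-35: P5@Q1 runs 5, rem=2, quantum used, demote→Q2. Q0=[] Q1=[P2,P4] Q2=[P3,P5]
t=35-37: P2@Q1 runs 2, rem=0, completes. Q0=[] Q1=[P4] Q2=[P3,P5]
t=37-40: P4@Q1 runs 3, rem=2, I/O yield, promote→Q0. Q0=[P4] Q1=[] Q2=[P3,P5]
t=40-42: P4@Q0 runs 2, rem=0, completes. Q0=[] Q1=[] Q2=[P3,P5]
t=42-44: P3@Q2 runs 2, rem=0, completes. Q0=[] Q1=[] Q2=[P5]
t=44-46: P5@Q2 runs 2, rem=0, completes. Q0=[] Q1=[] Q2=[]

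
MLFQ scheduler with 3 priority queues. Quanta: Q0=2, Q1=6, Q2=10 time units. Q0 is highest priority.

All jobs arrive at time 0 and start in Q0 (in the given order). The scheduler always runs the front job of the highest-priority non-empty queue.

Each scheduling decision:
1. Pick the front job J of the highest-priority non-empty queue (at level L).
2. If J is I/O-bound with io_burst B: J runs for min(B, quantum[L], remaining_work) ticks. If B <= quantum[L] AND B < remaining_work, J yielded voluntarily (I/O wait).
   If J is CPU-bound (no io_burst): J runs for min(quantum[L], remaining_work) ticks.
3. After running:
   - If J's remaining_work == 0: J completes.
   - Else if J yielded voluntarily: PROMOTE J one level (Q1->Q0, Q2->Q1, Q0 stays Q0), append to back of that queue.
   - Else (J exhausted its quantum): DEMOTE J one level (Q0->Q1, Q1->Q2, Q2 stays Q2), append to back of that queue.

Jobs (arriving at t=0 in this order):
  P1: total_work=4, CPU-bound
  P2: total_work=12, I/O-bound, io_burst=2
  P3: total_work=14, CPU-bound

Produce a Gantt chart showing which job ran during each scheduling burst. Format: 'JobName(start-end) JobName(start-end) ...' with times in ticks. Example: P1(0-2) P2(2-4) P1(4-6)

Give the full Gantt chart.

t=0-2: P1@Q0 runs 2, rem=2, quantum used, demote→Q1. Q0=[P2,P3] Q1=[P1] Q2=[]
t=2-4: P2@Q0 runs 2, rem=10, I/O yield, promote→Q0. Q0=[P3,P2] Q1=[P1] Q2=[]
t=4-6: P3@Q0 runs 2, rem=12, quantum used, demote→Q1. Q0=[P2] Q1=[P1,P3] Q2=[]
t=6-8: P2@Q0 runs 2, rem=8, I/O yield, promote→Q0. Q0=[P2] Q1=[P1,P3] Q2=[]
t=8-10: P2@Q0 runs 2, rem=6, I/O yield, promote→Q0. Q0=[P2] Q1=[P1,P3] Q2=[]
t=10-12: P2@Q0 runs 2, rem=4, I/O yield, promote→Q0. Q0=[P2] Q1=[P1,P3] Q2=[]
t=12-14: P2@Q0 runs 2, rem=2, I/O yield, promote→Q0. Q0=[P2] Q1=[P1,P3] Q2=[]
t=14-16: P2@Q0 runs 2, rem=0, completes. Q0=[] Q1=[P1,P3] Q2=[]
t=16-18: P1@Q1 runs 2, rem=0, completes. Q0=[] Q1=[P3] Q2=[]
t=18-24: P3@Q1 runs 6, rem=6, quantum used, demote→Q2. Q0=[] Q1=[] Q2=[P3]
t=24-30: P3@Q2 runs 6, rem=0, completes. Q0=[] Q1=[] Q2=[]

Answer: P1(0-2) P2(2-4) P3(4-6) P2(6-8) P2(8-10) P2(10-12) P2(12-14) P2(14-16) P1(16-18) P3(18-24) P3(24-30)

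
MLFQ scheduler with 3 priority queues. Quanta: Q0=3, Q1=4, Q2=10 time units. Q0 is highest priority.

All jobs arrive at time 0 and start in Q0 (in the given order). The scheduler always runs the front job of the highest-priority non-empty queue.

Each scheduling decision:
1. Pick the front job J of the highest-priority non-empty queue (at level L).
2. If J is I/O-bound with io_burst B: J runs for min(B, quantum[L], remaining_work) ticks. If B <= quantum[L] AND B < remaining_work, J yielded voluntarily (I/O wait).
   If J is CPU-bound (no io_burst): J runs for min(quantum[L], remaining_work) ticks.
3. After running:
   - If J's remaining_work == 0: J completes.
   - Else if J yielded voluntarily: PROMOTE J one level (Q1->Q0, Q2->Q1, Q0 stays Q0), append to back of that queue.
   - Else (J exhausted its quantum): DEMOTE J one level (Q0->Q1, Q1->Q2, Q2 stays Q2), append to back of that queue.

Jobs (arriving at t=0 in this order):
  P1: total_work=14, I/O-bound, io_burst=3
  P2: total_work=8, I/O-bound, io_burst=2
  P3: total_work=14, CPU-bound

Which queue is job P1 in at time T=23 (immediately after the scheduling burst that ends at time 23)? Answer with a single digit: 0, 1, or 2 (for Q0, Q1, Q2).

t=0-3: P1@Q0 runs 3, rem=11, I/O yield, promote→Q0. Q0=[P2,P3,P1] Q1=[] Q2=[]
t=3-5: P2@Q0 runs 2, rem=6, I/O yield, promote→Q0. Q0=[P3,P1,P2] Q1=[] Q2=[]
t=5-8: P3@Q0 runs 3, rem=11, quantum used, demote→Q1. Q0=[P1,P2] Q1=[P3] Q2=[]
t=8-11: P1@Q0 runs 3, rem=8, I/O yield, promote→Q0. Q0=[P2,P1] Q1=[P3] Q2=[]
t=11-13: P2@Q0 runs 2, rem=4, I/O yield, promote→Q0. Q0=[P1,P2] Q1=[P3] Q2=[]
t=13-16: P1@Q0 runs 3, rem=5, I/O yield, promote→Q0. Q0=[P2,P1] Q1=[P3] Q2=[]
t=16-18: P2@Q0 runs 2, rem=2, I/O yield, promote→Q0. Q0=[P1,P2] Q1=[P3] Q2=[]
t=18-21: P1@Q0 runs 3, rem=2, I/O yield, promote→Q0. Q0=[P2,P1] Q1=[P3] Q2=[]
t=21-23: P2@Q0 runs 2, rem=0, completes. Q0=[P1] Q1=[P3] Q2=[]
t=23-25: P1@Q0 runs 2, rem=0, completes. Q0=[] Q1=[P3] Q2=[]
t=25-29: P3@Q1 runs 4, rem=7, quantum used, demote→Q2. Q0=[] Q1=[] Q2=[P3]
t=29-36: P3@Q2 runs 7, rem=0, completes. Q0=[] Q1=[] Q2=[]

Answer: 0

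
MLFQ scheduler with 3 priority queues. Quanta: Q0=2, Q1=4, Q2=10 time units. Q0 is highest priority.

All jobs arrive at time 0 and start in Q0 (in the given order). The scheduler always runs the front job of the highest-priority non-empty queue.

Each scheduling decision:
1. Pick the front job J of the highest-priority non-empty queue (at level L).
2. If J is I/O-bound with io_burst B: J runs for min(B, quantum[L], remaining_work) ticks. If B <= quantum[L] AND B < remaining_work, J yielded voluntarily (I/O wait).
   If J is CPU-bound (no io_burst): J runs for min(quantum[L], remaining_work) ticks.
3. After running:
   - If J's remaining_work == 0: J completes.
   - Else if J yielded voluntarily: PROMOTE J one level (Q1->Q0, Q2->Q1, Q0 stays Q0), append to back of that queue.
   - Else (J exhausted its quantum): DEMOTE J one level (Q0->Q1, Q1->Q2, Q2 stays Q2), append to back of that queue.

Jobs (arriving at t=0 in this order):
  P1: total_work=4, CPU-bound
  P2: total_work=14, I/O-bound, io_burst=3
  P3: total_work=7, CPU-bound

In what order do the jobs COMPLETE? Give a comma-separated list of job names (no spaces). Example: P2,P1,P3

t=0-2: P1@Q0 runs 2, rem=2, quantum used, demote→Q1. Q0=[P2,P3] Q1=[P1] Q2=[]
t=2-4: P2@Q0 runs 2, rem=12, quantum used, demote→Q1. Q0=[P3] Q1=[P1,P2] Q2=[]
t=4-6: P3@Q0 runs 2, rem=5, quantum used, demote→Q1. Q0=[] Q1=[P1,P2,P3] Q2=[]
t=6-8: P1@Q1 runs 2, rem=0, completes. Q0=[] Q1=[P2,P3] Q2=[]
t=8-11: P2@Q1 runs 3, rem=9, I/O yield, promote→Q0. Q0=[P2] Q1=[P3] Q2=[]
t=11-13: P2@Q0 runs 2, rem=7, quantum used, demote→Q1. Q0=[] Q1=[P3,P2] Q2=[]
t=13-17: P3@Q1 runs 4, rem=1, quantum used, demote→Q2. Q0=[] Q1=[P2] Q2=[P3]
t=17-20: P2@Q1 runs 3, rem=4, I/O yield, promote→Q0. Q0=[P2] Q1=[] Q2=[P3]
t=20-22: P2@Q0 runs 2, rem=2, quantum used, demote→Q1. Q0=[] Q1=[P2] Q2=[P3]
t=22-24: P2@Q1 runs 2, rem=0, completes. Q0=[] Q1=[] Q2=[P3]
t=24-25: P3@Q2 runs 1, rem=0, completes. Q0=[] Q1=[] Q2=[]

Answer: P1,P2,P3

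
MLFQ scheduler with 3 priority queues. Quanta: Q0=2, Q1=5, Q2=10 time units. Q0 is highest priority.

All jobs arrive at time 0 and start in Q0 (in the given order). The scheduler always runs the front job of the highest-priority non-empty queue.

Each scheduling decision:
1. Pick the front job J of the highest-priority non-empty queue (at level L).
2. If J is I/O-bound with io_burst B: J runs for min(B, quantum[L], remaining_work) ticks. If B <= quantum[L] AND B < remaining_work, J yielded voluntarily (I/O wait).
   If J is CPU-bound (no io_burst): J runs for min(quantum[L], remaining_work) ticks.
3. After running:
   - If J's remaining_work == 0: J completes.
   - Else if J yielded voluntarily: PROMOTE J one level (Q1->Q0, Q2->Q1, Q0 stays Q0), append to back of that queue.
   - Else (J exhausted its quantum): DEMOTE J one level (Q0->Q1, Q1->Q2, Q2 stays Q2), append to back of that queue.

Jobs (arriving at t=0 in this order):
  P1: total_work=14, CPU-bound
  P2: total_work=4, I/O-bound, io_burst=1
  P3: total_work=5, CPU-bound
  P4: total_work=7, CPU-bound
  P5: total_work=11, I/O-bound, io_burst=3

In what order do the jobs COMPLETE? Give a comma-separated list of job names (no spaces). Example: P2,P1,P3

Answer: P2,P3,P4,P5,P1

Derivation:
t=0-2: P1@Q0 runs 2, rem=12, quantum used, demote→Q1. Q0=[P2,P3,P4,P5] Q1=[P1] Q2=[]
t=2-3: P2@Q0 runs 1, rem=3, I/O yield, promote→Q0. Q0=[P3,P4,P5,P2] Q1=[P1] Q2=[]
t=3-5: P3@Q0 runs 2, rem=3, quantum used, demote→Q1. Q0=[P4,P5,P2] Q1=[P1,P3] Q2=[]
t=5-7: P4@Q0 runs 2, rem=5, quantum used, demote→Q1. Q0=[P5,P2] Q1=[P1,P3,P4] Q2=[]
t=7-9: P5@Q0 runs 2, rem=9, quantum used, demote→Q1. Q0=[P2] Q1=[P1,P3,P4,P5] Q2=[]
t=9-10: P2@Q0 runs 1, rem=2, I/O yield, promote→Q0. Q0=[P2] Q1=[P1,P3,P4,P5] Q2=[]
t=10-11: P2@Q0 runs 1, rem=1, I/O yield, promote→Q0. Q0=[P2] Q1=[P1,P3,P4,P5] Q2=[]
t=11-12: P2@Q0 runs 1, rem=0, completes. Q0=[] Q1=[P1,P3,P4,P5] Q2=[]
t=12-17: P1@Q1 runs 5, rem=7, quantum used, demote→Q2. Q0=[] Q1=[P3,P4,P5] Q2=[P1]
t=17-20: P3@Q1 runs 3, rem=0, completes. Q0=[] Q1=[P4,P5] Q2=[P1]
t=20-25: P4@Q1 runs 5, rem=0, completes. Q0=[] Q1=[P5] Q2=[P1]
t=25-28: P5@Q1 runs 3, rem=6, I/O yield, promote→Q0. Q0=[P5] Q1=[] Q2=[P1]
t=28-30: P5@Q0 runs 2, rem=4, quantum used, demote→Q1. Q0=[] Q1=[P5] Q2=[P1]
t=30-33: P5@Q1 runs 3, rem=1, I/O yield, promote→Q0. Q0=[P5] Q1=[] Q2=[P1]
t=33-34: P5@Q0 runs 1, rem=0, completes. Q0=[] Q1=[] Q2=[P1]
t=34-41: P1@Q2 runs 7, rem=0, completes. Q0=[] Q1=[] Q2=[]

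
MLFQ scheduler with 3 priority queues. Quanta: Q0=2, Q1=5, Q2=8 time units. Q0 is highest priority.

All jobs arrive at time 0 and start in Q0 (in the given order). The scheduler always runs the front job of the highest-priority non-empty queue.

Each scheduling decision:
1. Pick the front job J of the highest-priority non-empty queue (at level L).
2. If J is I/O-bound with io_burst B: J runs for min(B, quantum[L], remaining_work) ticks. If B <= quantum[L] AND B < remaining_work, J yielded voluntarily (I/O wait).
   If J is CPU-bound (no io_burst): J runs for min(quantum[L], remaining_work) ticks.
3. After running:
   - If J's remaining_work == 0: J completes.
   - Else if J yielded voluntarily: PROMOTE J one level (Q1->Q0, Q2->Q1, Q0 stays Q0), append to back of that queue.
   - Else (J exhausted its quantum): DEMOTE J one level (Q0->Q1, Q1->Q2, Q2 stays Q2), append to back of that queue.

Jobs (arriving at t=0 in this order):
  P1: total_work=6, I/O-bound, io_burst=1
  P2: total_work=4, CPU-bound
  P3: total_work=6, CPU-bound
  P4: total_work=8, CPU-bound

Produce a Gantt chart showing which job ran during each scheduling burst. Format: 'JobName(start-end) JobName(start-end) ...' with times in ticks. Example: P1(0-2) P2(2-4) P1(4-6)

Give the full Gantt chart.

Answer: P1(0-1) P2(1-3) P3(3-5) P4(5-7) P1(7-8) P1(8-9) P1(9-10) P1(10-11) P1(11-12) P2(12-14) P3(14-18) P4(18-23) P4(23-24)

Derivation:
t=0-1: P1@Q0 runs 1, rem=5, I/O yield, promote→Q0. Q0=[P2,P3,P4,P1] Q1=[] Q2=[]
t=1-3: P2@Q0 runs 2, rem=2, quantum used, demote→Q1. Q0=[P3,P4,P1] Q1=[P2] Q2=[]
t=3-5: P3@Q0 runs 2, rem=4, quantum used, demote→Q1. Q0=[P4,P1] Q1=[P2,P3] Q2=[]
t=5-7: P4@Q0 runs 2, rem=6, quantum used, demote→Q1. Q0=[P1] Q1=[P2,P3,P4] Q2=[]
t=7-8: P1@Q0 runs 1, rem=4, I/O yield, promote→Q0. Q0=[P1] Q1=[P2,P3,P4] Q2=[]
t=8-9: P1@Q0 runs 1, rem=3, I/O yield, promote→Q0. Q0=[P1] Q1=[P2,P3,P4] Q2=[]
t=9-10: P1@Q0 runs 1, rem=2, I/O yield, promote→Q0. Q0=[P1] Q1=[P2,P3,P4] Q2=[]
t=10-11: P1@Q0 runs 1, rem=1, I/O yield, promote→Q0. Q0=[P1] Q1=[P2,P3,P4] Q2=[]
t=11-12: P1@Q0 runs 1, rem=0, completes. Q0=[] Q1=[P2,P3,P4] Q2=[]
t=12-14: P2@Q1 runs 2, rem=0, completes. Q0=[] Q1=[P3,P4] Q2=[]
t=14-18: P3@Q1 runs 4, rem=0, completes. Q0=[] Q1=[P4] Q2=[]
t=18-23: P4@Q1 runs 5, rem=1, quantum used, demote→Q2. Q0=[] Q1=[] Q2=[P4]
t=23-24: P4@Q2 runs 1, rem=0, completes. Q0=[] Q1=[] Q2=[]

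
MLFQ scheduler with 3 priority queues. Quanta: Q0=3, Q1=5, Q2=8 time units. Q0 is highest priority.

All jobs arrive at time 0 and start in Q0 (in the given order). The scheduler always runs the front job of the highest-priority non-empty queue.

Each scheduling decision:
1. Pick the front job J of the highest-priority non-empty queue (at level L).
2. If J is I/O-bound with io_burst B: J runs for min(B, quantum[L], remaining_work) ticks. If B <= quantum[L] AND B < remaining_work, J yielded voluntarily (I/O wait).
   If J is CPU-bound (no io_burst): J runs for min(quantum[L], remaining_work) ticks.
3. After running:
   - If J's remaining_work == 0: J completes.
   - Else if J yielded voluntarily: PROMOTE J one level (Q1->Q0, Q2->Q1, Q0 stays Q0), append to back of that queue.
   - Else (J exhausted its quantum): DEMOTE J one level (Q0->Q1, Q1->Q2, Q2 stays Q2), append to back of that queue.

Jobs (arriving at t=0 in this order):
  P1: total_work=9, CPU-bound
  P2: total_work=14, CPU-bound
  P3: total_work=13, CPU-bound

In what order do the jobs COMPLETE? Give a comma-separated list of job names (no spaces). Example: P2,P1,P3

t=0-3: P1@Q0 runs 3, rem=6, quantum used, demote→Q1. Q0=[P2,P3] Q1=[P1] Q2=[]
t=3-6: P2@Q0 runs 3, rem=11, quantum used, demote→Q1. Q0=[P3] Q1=[P1,P2] Q2=[]
t=6-9: P3@Q0 runs 3, rem=10, quantum used, demote→Q1. Q0=[] Q1=[P1,P2,P3] Q2=[]
t=9-14: P1@Q1 runs 5, rem=1, quantum used, demote→Q2. Q0=[] Q1=[P2,P3] Q2=[P1]
t=14-19: P2@Q1 runs 5, rem=6, quantum used, demote→Q2. Q0=[] Q1=[P3] Q2=[P1,P2]
t=19-24: P3@Q1 runs 5, rem=5, quantum used, demote→Q2. Q0=[] Q1=[] Q2=[P1,P2,P3]
t=24-25: P1@Q2 runs 1, rem=0, completes. Q0=[] Q1=[] Q2=[P2,P3]
t=25-31: P2@Q2 runs 6, rem=0, completes. Q0=[] Q1=[] Q2=[P3]
t=31-36: P3@Q2 runs 5, rem=0, completes. Q0=[] Q1=[] Q2=[]

Answer: P1,P2,P3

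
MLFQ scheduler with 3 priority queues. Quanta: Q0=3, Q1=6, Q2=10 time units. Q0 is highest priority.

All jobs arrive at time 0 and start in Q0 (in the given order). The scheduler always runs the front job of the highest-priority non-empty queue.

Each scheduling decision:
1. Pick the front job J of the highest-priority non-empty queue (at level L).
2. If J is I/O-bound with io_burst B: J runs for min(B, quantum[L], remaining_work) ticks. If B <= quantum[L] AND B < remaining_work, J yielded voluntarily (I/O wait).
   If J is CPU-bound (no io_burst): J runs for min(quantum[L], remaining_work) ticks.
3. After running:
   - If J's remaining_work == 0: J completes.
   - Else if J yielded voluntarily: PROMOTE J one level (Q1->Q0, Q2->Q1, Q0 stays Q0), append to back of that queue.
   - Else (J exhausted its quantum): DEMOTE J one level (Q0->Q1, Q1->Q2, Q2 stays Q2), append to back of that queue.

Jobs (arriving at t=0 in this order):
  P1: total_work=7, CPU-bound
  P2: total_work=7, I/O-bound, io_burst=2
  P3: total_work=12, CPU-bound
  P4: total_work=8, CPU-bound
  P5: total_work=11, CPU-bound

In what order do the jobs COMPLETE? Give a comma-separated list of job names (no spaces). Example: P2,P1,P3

t=0-3: P1@Q0 runs 3, rem=4, quantum used, demote→Q1. Q0=[P2,P3,P4,P5] Q1=[P1] Q2=[]
t=3-5: P2@Q0 runs 2, rem=5, I/O yield, promote→Q0. Q0=[P3,P4,P5,P2] Q1=[P1] Q2=[]
t=5-8: P3@Q0 runs 3, rem=9, quantum used, demote→Q1. Q0=[P4,P5,P2] Q1=[P1,P3] Q2=[]
t=8-11: P4@Q0 runs 3, rem=5, quantum used, demote→Q1. Q0=[P5,P2] Q1=[P1,P3,P4] Q2=[]
t=11-14: P5@Q0 runs 3, rem=8, quantum used, demote→Q1. Q0=[P2] Q1=[P1,P3,P4,P5] Q2=[]
t=14-16: P2@Q0 runs 2, rem=3, I/O yield, promote→Q0. Q0=[P2] Q1=[P1,P3,P4,P5] Q2=[]
t=16-18: P2@Q0 runs 2, rem=1, I/O yield, promote→Q0. Q0=[P2] Q1=[P1,P3,P4,P5] Q2=[]
t=18-19: P2@Q0 runs 1, rem=0, completes. Q0=[] Q1=[P1,P3,P4,P5] Q2=[]
t=19-23: P1@Q1 runs 4, rem=0, completes. Q0=[] Q1=[P3,P4,P5] Q2=[]
t=23-29: P3@Q1 runs 6, rem=3, quantum used, demote→Q2. Q0=[] Q1=[P4,P5] Q2=[P3]
t=29-34: P4@Q1 runs 5, rem=0, completes. Q0=[] Q1=[P5] Q2=[P3]
t=34-40: P5@Q1 runs 6, rem=2, quantum used, demote→Q2. Q0=[] Q1=[] Q2=[P3,P5]
t=40-43: P3@Q2 runs 3, rem=0, completes. Q0=[] Q1=[] Q2=[P5]
t=43-45: P5@Q2 runs 2, rem=0, completes. Q0=[] Q1=[] Q2=[]

Answer: P2,P1,P4,P3,P5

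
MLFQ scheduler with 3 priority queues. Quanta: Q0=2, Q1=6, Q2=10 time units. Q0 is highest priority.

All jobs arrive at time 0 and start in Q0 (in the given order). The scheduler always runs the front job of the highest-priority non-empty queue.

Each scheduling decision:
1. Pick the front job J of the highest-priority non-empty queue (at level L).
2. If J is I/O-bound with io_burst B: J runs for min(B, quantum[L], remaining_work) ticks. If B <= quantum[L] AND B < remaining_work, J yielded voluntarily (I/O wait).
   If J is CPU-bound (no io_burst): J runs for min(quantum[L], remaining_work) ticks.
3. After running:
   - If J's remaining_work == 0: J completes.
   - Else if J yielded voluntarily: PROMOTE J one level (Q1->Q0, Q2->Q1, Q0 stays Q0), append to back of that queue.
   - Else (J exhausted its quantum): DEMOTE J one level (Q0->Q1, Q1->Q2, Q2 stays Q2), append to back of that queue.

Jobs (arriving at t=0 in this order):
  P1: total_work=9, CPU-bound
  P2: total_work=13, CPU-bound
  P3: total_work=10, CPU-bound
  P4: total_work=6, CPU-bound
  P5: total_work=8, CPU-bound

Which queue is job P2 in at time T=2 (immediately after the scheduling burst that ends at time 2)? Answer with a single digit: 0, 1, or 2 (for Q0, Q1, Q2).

Answer: 0

Derivation:
t=0-2: P1@Q0 runs 2, rem=7, quantum used, demote→Q1. Q0=[P2,P3,P4,P5] Q1=[P1] Q2=[]
t=2-4: P2@Q0 runs 2, rem=11, quantum used, demote→Q1. Q0=[P3,P4,P5] Q1=[P1,P2] Q2=[]
t=4-6: P3@Q0 runs 2, rem=8, quantum used, demote→Q1. Q0=[P4,P5] Q1=[P1,P2,P3] Q2=[]
t=6-8: P4@Q0 runs 2, rem=4, quantum used, demote→Q1. Q0=[P5] Q1=[P1,P2,P3,P4] Q2=[]
t=8-10: P5@Q0 runs 2, rem=6, quantum used, demote→Q1. Q0=[] Q1=[P1,P2,P3,P4,P5] Q2=[]
t=10-16: P1@Q1 runs 6, rem=1, quantum used, demote→Q2. Q0=[] Q1=[P2,P3,P4,P5] Q2=[P1]
t=16-22: P2@Q1 runs 6, rem=5, quantum used, demote→Q2. Q0=[] Q1=[P3,P4,P5] Q2=[P1,P2]
t=22-28: P3@Q1 runs 6, rem=2, quantum used, demote→Q2. Q0=[] Q1=[P4,P5] Q2=[P1,P2,P3]
t=28-32: P4@Q1 runs 4, rem=0, completes. Q0=[] Q1=[P5] Q2=[P1,P2,P3]
t=32-38: P5@Q1 runs 6, rem=0, completes. Q0=[] Q1=[] Q2=[P1,P2,P3]
t=38-39: P1@Q2 runs 1, rem=0, completes. Q0=[] Q1=[] Q2=[P2,P3]
t=39-44: P2@Q2 runs 5, rem=0, completes. Q0=[] Q1=[] Q2=[P3]
t=44-46: P3@Q2 runs 2, rem=0, completes. Q0=[] Q1=[] Q2=[]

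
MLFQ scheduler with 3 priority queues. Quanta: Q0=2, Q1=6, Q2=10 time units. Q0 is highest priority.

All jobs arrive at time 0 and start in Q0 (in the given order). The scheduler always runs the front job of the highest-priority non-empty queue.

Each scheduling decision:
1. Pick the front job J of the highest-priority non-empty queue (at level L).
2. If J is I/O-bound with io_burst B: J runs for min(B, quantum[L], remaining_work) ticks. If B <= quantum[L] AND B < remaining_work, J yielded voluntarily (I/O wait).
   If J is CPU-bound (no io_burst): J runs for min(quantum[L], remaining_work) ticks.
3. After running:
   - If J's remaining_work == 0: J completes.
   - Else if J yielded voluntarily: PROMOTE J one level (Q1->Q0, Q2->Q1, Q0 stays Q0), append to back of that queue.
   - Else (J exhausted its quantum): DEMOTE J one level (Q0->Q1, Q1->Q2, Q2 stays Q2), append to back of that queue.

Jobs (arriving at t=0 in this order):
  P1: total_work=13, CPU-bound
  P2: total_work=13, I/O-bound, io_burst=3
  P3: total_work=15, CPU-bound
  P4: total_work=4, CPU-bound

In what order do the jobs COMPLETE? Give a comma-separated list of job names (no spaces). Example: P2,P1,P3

Answer: P4,P2,P1,P3

Derivation:
t=0-2: P1@Q0 runs 2, rem=11, quantum used, demote→Q1. Q0=[P2,P3,P4] Q1=[P1] Q2=[]
t=2-4: P2@Q0 runs 2, rem=11, quantum used, demote→Q1. Q0=[P3,P4] Q1=[P1,P2] Q2=[]
t=4-6: P3@Q0 runs 2, rem=13, quantum used, demote→Q1. Q0=[P4] Q1=[P1,P2,P3] Q2=[]
t=6-8: P4@Q0 runs 2, rem=2, quantum used, demote→Q1. Q0=[] Q1=[P1,P2,P3,P4] Q2=[]
t=8-14: P1@Q1 runs 6, rem=5, quantum used, demote→Q2. Q0=[] Q1=[P2,P3,P4] Q2=[P1]
t=14-17: P2@Q1 runs 3, rem=8, I/O yield, promote→Q0. Q0=[P2] Q1=[P3,P4] Q2=[P1]
t=17-19: P2@Q0 runs 2, rem=6, quantum used, demote→Q1. Q0=[] Q1=[P3,P4,P2] Q2=[P1]
t=19-25: P3@Q1 runs 6, rem=7, quantum used, demote→Q2. Q0=[] Q1=[P4,P2] Q2=[P1,P3]
t=25-27: P4@Q1 runs 2, rem=0, completes. Q0=[] Q1=[P2] Q2=[P1,P3]
t=27-30: P2@Q1 runs 3, rem=3, I/O yield, promote→Q0. Q0=[P2] Q1=[] Q2=[P1,P3]
t=30-32: P2@Q0 runs 2, rem=1, quantum used, demote→Q1. Q0=[] Q1=[P2] Q2=[P1,P3]
t=32-33: P2@Q1 runs 1, rem=0, completes. Q0=[] Q1=[] Q2=[P1,P3]
t=33-38: P1@Q2 runs 5, rem=0, completes. Q0=[] Q1=[] Q2=[P3]
t=38-45: P3@Q2 runs 7, rem=0, completes. Q0=[] Q1=[] Q2=[]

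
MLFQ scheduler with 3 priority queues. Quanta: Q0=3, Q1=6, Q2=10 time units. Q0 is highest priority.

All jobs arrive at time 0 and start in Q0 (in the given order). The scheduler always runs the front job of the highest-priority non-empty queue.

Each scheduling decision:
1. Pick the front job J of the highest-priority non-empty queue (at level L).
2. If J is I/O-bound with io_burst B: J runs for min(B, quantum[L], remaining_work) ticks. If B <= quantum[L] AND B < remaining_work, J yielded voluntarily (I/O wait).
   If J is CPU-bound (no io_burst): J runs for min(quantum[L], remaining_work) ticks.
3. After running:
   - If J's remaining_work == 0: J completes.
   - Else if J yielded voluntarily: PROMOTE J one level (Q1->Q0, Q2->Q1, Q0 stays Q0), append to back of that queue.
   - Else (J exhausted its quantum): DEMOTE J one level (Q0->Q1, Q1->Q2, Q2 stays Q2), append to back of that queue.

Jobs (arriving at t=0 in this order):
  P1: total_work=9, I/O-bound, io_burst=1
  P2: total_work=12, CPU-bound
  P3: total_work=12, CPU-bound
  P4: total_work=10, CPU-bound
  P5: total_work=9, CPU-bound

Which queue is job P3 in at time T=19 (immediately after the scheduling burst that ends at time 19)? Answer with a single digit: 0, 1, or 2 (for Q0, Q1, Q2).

Answer: 1

Derivation:
t=0-1: P1@Q0 runs 1, rem=8, I/O yield, promote→Q0. Q0=[P2,P3,P4,P5,P1] Q1=[] Q2=[]
t=1-4: P2@Q0 runs 3, rem=9, quantum used, demote→Q1. Q0=[P3,P4,P5,P1] Q1=[P2] Q2=[]
t=4-7: P3@Q0 runs 3, rem=9, quantum used, demote→Q1. Q0=[P4,P5,P1] Q1=[P2,P3] Q2=[]
t=7-10: P4@Q0 runs 3, rem=7, quantum used, demote→Q1. Q0=[P5,P1] Q1=[P2,P3,P4] Q2=[]
t=10-13: P5@Q0 runs 3, rem=6, quantum used, demote→Q1. Q0=[P1] Q1=[P2,P3,P4,P5] Q2=[]
t=13-14: P1@Q0 runs 1, rem=7, I/O yield, promote→Q0. Q0=[P1] Q1=[P2,P3,P4,P5] Q2=[]
t=14-15: P1@Q0 runs 1, rem=6, I/O yield, promote→Q0. Q0=[P1] Q1=[P2,P3,P4,P5] Q2=[]
t=15-16: P1@Q0 runs 1, rem=5, I/O yield, promote→Q0. Q0=[P1] Q1=[P2,P3,P4,P5] Q2=[]
t=16-17: P1@Q0 runs 1, rem=4, I/O yield, promote→Q0. Q0=[P1] Q1=[P2,P3,P4,P5] Q2=[]
t=17-18: P1@Q0 runs 1, rem=3, I/O yield, promote→Q0. Q0=[P1] Q1=[P2,P3,P4,P5] Q2=[]
t=18-19: P1@Q0 runs 1, rem=2, I/O yield, promote→Q0. Q0=[P1] Q1=[P2,P3,P4,P5] Q2=[]
t=19-20: P1@Q0 runs 1, rem=1, I/O yield, promote→Q0. Q0=[P1] Q1=[P2,P3,P4,P5] Q2=[]
t=20-21: P1@Q0 runs 1, rem=0, completes. Q0=[] Q1=[P2,P3,P4,P5] Q2=[]
t=21-27: P2@Q1 runs 6, rem=3, quantum used, demote→Q2. Q0=[] Q1=[P3,P4,P5] Q2=[P2]
t=27-33: P3@Q1 runs 6, rem=3, quantum used, demote→Q2. Q0=[] Q1=[P4,P5] Q2=[P2,P3]
t=33-39: P4@Q1 runs 6, rem=1, quantum used, demote→Q2. Q0=[] Q1=[P5] Q2=[P2,P3,P4]
t=39-45: P5@Q1 runs 6, rem=0, completes. Q0=[] Q1=[] Q2=[P2,P3,P4]
t=45-48: P2@Q2 runs 3, rem=0, completes. Q0=[] Q1=[] Q2=[P3,P4]
t=48-51: P3@Q2 runs 3, rem=0, completes. Q0=[] Q1=[] Q2=[P4]
t=51-52: P4@Q2 runs 1, rem=0, completes. Q0=[] Q1=[] Q2=[]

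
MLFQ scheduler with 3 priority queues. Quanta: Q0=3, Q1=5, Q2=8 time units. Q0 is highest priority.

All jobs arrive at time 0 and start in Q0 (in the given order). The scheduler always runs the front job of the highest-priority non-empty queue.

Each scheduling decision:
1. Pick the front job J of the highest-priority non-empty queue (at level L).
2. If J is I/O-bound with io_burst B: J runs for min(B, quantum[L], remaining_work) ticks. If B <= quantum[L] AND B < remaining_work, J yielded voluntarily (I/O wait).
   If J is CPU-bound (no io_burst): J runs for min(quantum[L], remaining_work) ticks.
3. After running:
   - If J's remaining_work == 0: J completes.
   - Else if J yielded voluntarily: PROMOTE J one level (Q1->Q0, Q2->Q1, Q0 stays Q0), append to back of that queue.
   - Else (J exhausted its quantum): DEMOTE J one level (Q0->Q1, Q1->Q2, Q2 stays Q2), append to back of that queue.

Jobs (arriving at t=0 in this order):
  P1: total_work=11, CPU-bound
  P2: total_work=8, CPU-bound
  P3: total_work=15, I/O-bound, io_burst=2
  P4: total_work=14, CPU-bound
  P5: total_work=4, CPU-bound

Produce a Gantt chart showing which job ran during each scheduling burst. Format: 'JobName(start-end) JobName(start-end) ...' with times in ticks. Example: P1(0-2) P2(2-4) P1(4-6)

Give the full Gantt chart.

t=0-3: P1@Q0 runs 3, rem=8, quantum used, demote→Q1. Q0=[P2,P3,P4,P5] Q1=[P1] Q2=[]
t=3-6: P2@Q0 runs 3, rem=5, quantum used, demote→Q1. Q0=[P3,P4,P5] Q1=[P1,P2] Q2=[]
t=6-8: P3@Q0 runs 2, rem=13, I/O yield, promote→Q0. Q0=[P4,P5,P3] Q1=[P1,P2] Q2=[]
t=8-11: P4@Q0 runs 3, rem=11, quantum used, demote→Q1. Q0=[P5,P3] Q1=[P1,P2,P4] Q2=[]
t=11-14: P5@Q0 runs 3, rem=1, quantum used, demote→Q1. Q0=[P3] Q1=[P1,P2,P4,P5] Q2=[]
t=14-16: P3@Q0 runs 2, rem=11, I/O yield, promote→Q0. Q0=[P3] Q1=[P1,P2,P4,P5] Q2=[]
t=16-18: P3@Q0 runs 2, rem=9, I/O yield, promote→Q0. Q0=[P3] Q1=[P1,P2,P4,P5] Q2=[]
t=18-20: P3@Q0 runs 2, rem=7, I/O yield, promote→Q0. Q0=[P3] Q1=[P1,P2,P4,P5] Q2=[]
t=20-22: P3@Q0 runs 2, rem=5, I/O yield, promote→Q0. Q0=[P3] Q1=[P1,P2,P4,P5] Q2=[]
t=22-24: P3@Q0 runs 2, rem=3, I/O yield, promote→Q0. Q0=[P3] Q1=[P1,P2,P4,P5] Q2=[]
t=24-26: P3@Q0 runs 2, rem=1, I/O yield, promote→Q0. Q0=[P3] Q1=[P1,P2,P4,P5] Q2=[]
t=26-27: P3@Q0 runs 1, rem=0, completes. Q0=[] Q1=[P1,P2,P4,P5] Q2=[]
t=27-32: P1@Q1 runs 5, rem=3, quantum used, demote→Q2. Q0=[] Q1=[P2,P4,P5] Q2=[P1]
t=32-37: P2@Q1 runs 5, rem=0, completes. Q0=[] Q1=[P4,P5] Q2=[P1]
t=37-42: P4@Q1 runs 5, rem=6, quantum used, demote→Q2. Q0=[] Q1=[P5] Q2=[P1,P4]
t=42-43: P5@Q1 runs 1, rem=0, completes. Q0=[] Q1=[] Q2=[P1,P4]
t=43-46: P1@Q2 runs 3, rem=0, completes. Q0=[] Q1=[] Q2=[P4]
t=46-52: P4@Q2 runs 6, rem=0, completes. Q0=[] Q1=[] Q2=[]

Answer: P1(0-3) P2(3-6) P3(6-8) P4(8-11) P5(11-14) P3(14-16) P3(16-18) P3(18-20) P3(20-22) P3(22-24) P3(24-26) P3(26-27) P1(27-32) P2(32-37) P4(37-42) P5(42-43) P1(43-46) P4(46-52)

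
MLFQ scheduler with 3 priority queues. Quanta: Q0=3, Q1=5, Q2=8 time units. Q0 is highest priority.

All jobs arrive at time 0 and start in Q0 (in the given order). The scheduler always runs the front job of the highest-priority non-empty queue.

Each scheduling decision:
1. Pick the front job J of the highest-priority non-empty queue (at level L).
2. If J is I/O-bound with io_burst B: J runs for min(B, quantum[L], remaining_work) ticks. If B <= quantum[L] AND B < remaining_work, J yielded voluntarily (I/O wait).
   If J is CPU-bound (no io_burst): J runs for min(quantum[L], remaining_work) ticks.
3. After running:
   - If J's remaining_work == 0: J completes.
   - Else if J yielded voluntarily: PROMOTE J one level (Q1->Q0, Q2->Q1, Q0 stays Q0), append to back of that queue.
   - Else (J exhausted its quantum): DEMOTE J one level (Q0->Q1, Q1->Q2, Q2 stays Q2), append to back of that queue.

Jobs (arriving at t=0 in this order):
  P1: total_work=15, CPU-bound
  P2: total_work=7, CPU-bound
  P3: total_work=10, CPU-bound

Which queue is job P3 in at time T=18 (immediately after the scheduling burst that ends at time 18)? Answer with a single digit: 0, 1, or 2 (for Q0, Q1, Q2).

t=0-3: P1@Q0 runs 3, rem=12, quantum used, demote→Q1. Q0=[P2,P3] Q1=[P1] Q2=[]
t=3-6: P2@Q0 runs 3, rem=4, quantum used, demote→Q1. Q0=[P3] Q1=[P1,P2] Q2=[]
t=6-9: P3@Q0 runs 3, rem=7, quantum used, demote→Q1. Q0=[] Q1=[P1,P2,P3] Q2=[]
t=9-14: P1@Q1 runs 5, rem=7, quantum used, demote→Q2. Q0=[] Q1=[P2,P3] Q2=[P1]
t=14-18: P2@Q1 runs 4, rem=0, completes. Q0=[] Q1=[P3] Q2=[P1]
t=18-23: P3@Q1 runs 5, rem=2, quantum used, demote→Q2. Q0=[] Q1=[] Q2=[P1,P3]
t=23-30: P1@Q2 runs 7, rem=0, completes. Q0=[] Q1=[] Q2=[P3]
t=30-32: P3@Q2 runs 2, rem=0, completes. Q0=[] Q1=[] Q2=[]

Answer: 1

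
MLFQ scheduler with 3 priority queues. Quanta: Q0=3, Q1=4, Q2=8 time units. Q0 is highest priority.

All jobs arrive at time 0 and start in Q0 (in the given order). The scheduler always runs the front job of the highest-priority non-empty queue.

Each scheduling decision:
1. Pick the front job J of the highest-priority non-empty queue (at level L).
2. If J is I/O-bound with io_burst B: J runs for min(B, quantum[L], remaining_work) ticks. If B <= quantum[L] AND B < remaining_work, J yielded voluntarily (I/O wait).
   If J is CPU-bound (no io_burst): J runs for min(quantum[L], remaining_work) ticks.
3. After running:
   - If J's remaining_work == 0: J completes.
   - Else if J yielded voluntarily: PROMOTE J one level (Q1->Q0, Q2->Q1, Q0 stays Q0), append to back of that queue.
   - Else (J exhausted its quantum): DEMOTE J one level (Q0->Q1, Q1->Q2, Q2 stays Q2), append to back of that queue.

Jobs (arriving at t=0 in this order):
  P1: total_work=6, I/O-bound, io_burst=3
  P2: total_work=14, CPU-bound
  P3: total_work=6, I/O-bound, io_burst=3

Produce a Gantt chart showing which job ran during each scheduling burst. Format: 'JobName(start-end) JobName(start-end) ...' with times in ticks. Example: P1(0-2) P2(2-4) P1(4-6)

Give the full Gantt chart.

t=0-3: P1@Q0 runs 3, rem=3, I/O yield, promote→Q0. Q0=[P2,P3,P1] Q1=[] Q2=[]
t=3-6: P2@Q0 runs 3, rem=11, quantum used, demote→Q1. Q0=[P3,P1] Q1=[P2] Q2=[]
t=6-9: P3@Q0 runs 3, rem=3, I/O yield, promote→Q0. Q0=[P1,P3] Q1=[P2] Q2=[]
t=9-12: P1@Q0 runs 3, rem=0, completes. Q0=[P3] Q1=[P2] Q2=[]
t=12-15: P3@Q0 runs 3, rem=0, completes. Q0=[] Q1=[P2] Q2=[]
t=15-19: P2@Q1 runs 4, rem=7, quantum used, demote→Q2. Q0=[] Q1=[] Q2=[P2]
t=19-26: P2@Q2 runs 7, rem=0, completes. Q0=[] Q1=[] Q2=[]

Answer: P1(0-3) P2(3-6) P3(6-9) P1(9-12) P3(12-15) P2(15-19) P2(19-26)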